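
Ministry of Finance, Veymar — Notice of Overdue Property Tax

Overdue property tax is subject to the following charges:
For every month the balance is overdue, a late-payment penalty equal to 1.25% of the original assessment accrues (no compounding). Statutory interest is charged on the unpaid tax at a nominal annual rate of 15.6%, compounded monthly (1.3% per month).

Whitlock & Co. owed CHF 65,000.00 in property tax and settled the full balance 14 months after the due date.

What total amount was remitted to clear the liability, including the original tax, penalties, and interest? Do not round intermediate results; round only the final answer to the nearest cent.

Late-payment penalty: 14 × 1.25% × CHF 65,000.00 = CHF 11,375.00
Interest: CHF 65,000.00 × ((1 + 0.013)^14 − 1) = CHF 65,000.00 × 0.1982081… = CHF 12,883.5236…
Total = CHF 65,000.00 + CHF 11,375.0000 + CHF 12,883.5236… = CHF 89,258.52

CHF 89,258.52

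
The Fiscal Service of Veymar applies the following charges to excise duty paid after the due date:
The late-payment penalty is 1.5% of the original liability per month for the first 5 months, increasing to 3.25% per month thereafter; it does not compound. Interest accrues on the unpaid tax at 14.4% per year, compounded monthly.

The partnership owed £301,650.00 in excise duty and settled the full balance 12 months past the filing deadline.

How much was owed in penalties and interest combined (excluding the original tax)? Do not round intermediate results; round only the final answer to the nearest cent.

£137,671.44

Penalty, months 1–5: 5 × 1.5% × £301,650.00 = £22,623.75
Penalty, months 6–12: 7 × 3.25% × £301,650.00 = £68,625.38…
Interest (14.4%/yr ÷ 12 = 1.2%/month): £301,650.00 × ((1 + 0.012)^12 − 1) = £46,422.3134…
Penalties + interest = £91,249.1250 + £46,422.3134… = £137,671.44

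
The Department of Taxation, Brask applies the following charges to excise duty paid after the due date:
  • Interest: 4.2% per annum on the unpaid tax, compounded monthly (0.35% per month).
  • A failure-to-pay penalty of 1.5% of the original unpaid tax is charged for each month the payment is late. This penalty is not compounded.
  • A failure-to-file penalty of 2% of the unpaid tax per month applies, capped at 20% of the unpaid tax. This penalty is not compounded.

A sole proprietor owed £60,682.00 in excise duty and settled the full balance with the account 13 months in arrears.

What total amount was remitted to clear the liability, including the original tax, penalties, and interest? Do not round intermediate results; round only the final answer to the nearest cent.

£87,471.15

Failure-to-file: 13 × 2% × £60,682.00 = £15,777.32, capped at 20% × £60,682.00 = £12,136.40
Failure-to-pay penalty = 1.5% × £60,682.00 × 13 mo = £11,832.99
Interest: £60,682.00 × ((1 + 0.0035)^13 − 1) = £60,682.00 × 0.0464679… = £2,819.7633…
Total = £60,682.00 + £23,969.3900 + £2,819.7633… = £87,471.15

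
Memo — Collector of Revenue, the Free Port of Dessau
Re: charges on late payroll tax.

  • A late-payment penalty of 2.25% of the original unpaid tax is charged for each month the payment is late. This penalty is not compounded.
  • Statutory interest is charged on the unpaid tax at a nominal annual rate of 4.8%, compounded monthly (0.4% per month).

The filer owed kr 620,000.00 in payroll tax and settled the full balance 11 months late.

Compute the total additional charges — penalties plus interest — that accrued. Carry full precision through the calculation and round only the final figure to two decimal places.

kr 181,282.20

Late-payment penalty: 11 × 2.25% × kr 620,000.00 = kr 153,450.00
Interest: kr 620,000.00 × ((1 + 0.004)^11 − 1) = kr 620,000.00 × 0.0448906… = kr 27,832.1999…
Penalties + interest = kr 153,450.0000 + kr 27,832.1999… = kr 181,282.20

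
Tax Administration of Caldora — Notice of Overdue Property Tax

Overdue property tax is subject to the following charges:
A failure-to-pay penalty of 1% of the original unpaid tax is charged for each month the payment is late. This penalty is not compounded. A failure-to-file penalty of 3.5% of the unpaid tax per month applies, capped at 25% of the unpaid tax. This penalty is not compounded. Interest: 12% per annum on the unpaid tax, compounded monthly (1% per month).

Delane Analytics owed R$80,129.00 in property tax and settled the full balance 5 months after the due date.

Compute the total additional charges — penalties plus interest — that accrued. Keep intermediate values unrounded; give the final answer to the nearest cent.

R$22,116.41

Failure-to-file: 5 × 3.5% × R$80,129.00 = R$14,022.58… (under the 25% cap)
Failure-to-pay penalty = 1% × R$80,129.00 × 5 mo = R$4,006.45
Interest: R$80,129.00 × ((1 + 0.01)^5 − 1) = R$80,129.00 × 0.0510101… = R$4,087.3843…
Penalties + interest = R$18,029.0250 + R$4,087.3843… = R$22,116.41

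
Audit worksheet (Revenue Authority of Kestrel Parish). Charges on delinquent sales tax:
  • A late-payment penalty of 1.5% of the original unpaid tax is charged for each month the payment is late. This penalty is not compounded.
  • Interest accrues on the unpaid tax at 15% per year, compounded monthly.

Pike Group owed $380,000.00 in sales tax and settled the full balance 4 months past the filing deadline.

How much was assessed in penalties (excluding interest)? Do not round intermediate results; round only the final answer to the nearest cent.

Late-payment penalty: 4 × 1.5% × $380,000.00 = $22,800.00

$22,800.00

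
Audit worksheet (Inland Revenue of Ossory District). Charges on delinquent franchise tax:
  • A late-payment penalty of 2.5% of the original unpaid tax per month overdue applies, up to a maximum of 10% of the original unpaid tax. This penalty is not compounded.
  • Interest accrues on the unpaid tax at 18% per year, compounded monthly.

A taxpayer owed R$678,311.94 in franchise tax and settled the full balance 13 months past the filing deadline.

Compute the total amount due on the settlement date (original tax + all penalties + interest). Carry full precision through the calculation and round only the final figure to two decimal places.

Penalty (uncapped): 13 × 2.5% × R$678,311.94 = R$220,451.38…; cap = 10% × R$678,311.94 = R$67,831.19… → penalty = R$67,831.19…
Interest (18%/yr ÷ 12 = 1.5%/month): R$678,311.94 × ((1 + 0.015)^13 − 1) = R$144,855.1726…
Total = R$678,311.94 + R$67,831.1940 + R$144,855.1726… = R$890,998.31

R$890,998.31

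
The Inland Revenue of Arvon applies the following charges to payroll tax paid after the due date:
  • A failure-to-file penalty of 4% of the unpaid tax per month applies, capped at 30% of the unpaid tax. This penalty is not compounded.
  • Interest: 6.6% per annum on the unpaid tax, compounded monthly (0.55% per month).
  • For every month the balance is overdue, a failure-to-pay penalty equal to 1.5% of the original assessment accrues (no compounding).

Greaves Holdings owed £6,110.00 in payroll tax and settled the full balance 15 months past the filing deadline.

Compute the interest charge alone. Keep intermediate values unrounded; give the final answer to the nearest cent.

Interest: £6,110.00 × ((1 + 0.0055)^15 − 1) = £6,110.00 × 0.0857532… = £523.9521…

£523.95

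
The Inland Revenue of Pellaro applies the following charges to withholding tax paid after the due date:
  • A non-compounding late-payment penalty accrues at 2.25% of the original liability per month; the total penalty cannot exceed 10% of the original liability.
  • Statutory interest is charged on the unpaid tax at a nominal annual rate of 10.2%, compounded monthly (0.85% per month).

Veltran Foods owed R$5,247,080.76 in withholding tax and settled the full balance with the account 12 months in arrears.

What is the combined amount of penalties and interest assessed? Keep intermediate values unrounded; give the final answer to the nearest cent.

Penalty (uncapped): 12 × 2.25% × R$5,247,080.76 = R$1,416,711.81…; cap = 10% × R$5,247,080.76 = R$524,708.08… → penalty = R$524,708.08…
Interest: R$5,247,080.76 × ((1 + 0.0085)^12 − 1) = R$5,247,080.76 × 0.1069062… = R$560,945.6064…
Penalties + interest = R$524,708.0760 + R$560,945.6064… = R$1,085,653.68

R$1,085,653.68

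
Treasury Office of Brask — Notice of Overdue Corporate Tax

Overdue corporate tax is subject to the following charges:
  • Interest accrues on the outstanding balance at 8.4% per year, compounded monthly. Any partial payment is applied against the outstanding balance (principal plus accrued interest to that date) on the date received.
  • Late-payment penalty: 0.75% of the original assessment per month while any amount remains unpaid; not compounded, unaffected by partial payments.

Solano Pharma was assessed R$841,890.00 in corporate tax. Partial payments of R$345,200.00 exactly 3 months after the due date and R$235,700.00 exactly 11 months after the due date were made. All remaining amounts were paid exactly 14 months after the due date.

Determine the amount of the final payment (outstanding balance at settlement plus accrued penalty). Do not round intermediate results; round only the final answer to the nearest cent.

Monthly rate = 8.4% ÷ 12 = 0.7%
Balance at month 3: R$841,890.0000 × (1 + 0.007)^3 = R$859,693.7366…
After R$345,200.00 payment: R$859,693.7366… − R$345,200.00 = R$514,493.7366…
Balance at month 11: R$514,493.7366… × (1 + 0.007)^8 = R$544,021.2406…
After R$235,700.00 payment: R$544,021.2406… − R$235,700.00 = R$308,321.2406…
Balance at month 14: R$308,321.2406… × (1 + 0.007)^3 = R$314,841.4156…
Penalty: 14 × 0.75% × R$841,890.00 = R$88,398.45
Final settlement = outstanding balance + penalty = R$314,841.4156… + R$88,398.45 = R$403,239.87

R$403,239.87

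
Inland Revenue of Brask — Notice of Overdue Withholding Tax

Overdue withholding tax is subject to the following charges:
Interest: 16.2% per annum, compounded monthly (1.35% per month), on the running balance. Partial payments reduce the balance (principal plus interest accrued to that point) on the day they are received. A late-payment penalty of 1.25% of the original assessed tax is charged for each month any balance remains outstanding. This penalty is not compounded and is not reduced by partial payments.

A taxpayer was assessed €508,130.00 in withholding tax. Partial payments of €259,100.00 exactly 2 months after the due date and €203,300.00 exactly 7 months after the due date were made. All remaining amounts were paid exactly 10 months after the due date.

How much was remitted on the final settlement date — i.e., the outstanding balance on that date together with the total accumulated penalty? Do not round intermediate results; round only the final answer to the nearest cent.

Balance at month 2: €508,130.0000 × (1 + 0.0135)^2 = €521,942.1167…
After €259,100.00 payment: €521,942.1167… − €259,100.00 = €262,842.1167…
Balance at month 7: €262,842.1167… × (1 + 0.0135)^5 = €281,069.5000…
After €203,300.00 payment: €281,069.5000… − €203,300.00 = €77,769.5000…
Balance at month 10: €77,769.5000… × (1 + 0.0135)^3 = €80,961.8766…
Penalty: 10 × 1.25% × €508,130.00 = €63,516.25
Final settlement = outstanding balance + penalty = €80,961.8766… + €63,516.25 = €144,478.13

€144,478.13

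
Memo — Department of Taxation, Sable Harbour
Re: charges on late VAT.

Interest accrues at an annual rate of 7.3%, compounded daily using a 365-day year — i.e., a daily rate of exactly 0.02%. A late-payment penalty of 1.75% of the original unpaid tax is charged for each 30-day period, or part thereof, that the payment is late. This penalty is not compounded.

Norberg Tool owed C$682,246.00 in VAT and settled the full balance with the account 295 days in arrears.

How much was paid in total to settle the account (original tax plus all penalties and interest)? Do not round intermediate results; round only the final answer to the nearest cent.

C$843,098.45

Penalty periods: ⌈295/30⌉ = 10; penalty = 10 × 1.75% × C$682,246.00 = C$119,393.05
Interest: C$682,246.00 × ((1 + 0.0002)^295 − 1) = C$682,246.00 × 0.06076898… = C$41,459.3956…
Total = C$682,246.00 + C$119,393.0500 + C$41,459.3956… = C$843,098.45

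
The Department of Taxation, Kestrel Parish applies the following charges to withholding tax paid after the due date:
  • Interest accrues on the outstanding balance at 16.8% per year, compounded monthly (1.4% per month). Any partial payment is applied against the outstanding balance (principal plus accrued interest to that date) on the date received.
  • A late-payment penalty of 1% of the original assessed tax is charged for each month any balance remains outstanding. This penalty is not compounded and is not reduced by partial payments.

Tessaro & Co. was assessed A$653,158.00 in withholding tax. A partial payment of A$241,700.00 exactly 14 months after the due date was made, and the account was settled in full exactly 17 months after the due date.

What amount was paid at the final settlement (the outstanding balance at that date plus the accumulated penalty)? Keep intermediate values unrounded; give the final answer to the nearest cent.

Balance at month 14: A$653,158.0000 × (1 + 0.014)^14 = A$793,504.9138…
After A$241,700.00 payment: A$793,504.9138… − A$241,700.00 = A$551,804.9138…
Balance at month 17: A$551,804.9138… × (1 + 0.014)^3 = A$575,306.6957…
Penalty: 17 × 1% × A$653,158.00 = A$111,036.86
Final settlement = outstanding balance + penalty = A$575,306.6957… + A$111,036.86 = A$686,343.56

A$686,343.56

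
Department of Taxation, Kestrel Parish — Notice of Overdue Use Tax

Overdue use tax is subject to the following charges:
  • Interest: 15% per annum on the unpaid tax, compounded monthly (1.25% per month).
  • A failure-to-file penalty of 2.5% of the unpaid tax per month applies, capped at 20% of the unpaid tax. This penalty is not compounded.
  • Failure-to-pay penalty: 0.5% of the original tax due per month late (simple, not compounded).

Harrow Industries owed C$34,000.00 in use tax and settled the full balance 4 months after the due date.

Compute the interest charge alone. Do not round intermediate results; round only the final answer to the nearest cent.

Interest: C$34,000.00 × ((1 + 0.0125)^4 − 1) = C$34,000.00 × 0.0509453… = C$1,732.1415…

C$1,732.14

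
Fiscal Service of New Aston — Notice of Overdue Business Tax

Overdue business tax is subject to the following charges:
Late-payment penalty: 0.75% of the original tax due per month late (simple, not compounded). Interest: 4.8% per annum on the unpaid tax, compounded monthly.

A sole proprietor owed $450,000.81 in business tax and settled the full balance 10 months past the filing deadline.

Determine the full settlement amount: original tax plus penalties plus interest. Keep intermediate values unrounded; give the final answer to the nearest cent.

$502,078.38

Late-payment penalty = 0.75% × $450,000.81 × 10 mo = $33,750.06…
Interest (4.8%/yr ÷ 12 = 0.4%/month): $450,000.81 × ((1 + 0.004)^10 − 1) = $18,327.5133…
Total = $450,000.81 + $33,750.0608… + $18,327.5133… = $502,078.38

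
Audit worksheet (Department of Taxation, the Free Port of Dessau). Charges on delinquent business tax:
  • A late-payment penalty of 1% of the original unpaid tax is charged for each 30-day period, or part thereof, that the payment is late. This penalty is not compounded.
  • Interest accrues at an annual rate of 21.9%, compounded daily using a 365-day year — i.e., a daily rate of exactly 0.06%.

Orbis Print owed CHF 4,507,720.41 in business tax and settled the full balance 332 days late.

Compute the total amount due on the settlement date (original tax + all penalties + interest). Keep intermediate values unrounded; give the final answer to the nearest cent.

CHF 6,041,937.14

Penalty periods: ⌈332/30⌉ = 12; penalty = 12 × 1% × CHF 4,507,720.41 = CHF 540,926.45…
Interest: CHF 4,507,720.41 × ((1 + 0.0006)^332 − 1) = CHF 4,507,720.41 × 0.22035313… = CHF 993,290.2807…
Total = CHF 4,507,720.41 + CHF 540,926.4492 + CHF 993,290.2807… = CHF 6,041,937.14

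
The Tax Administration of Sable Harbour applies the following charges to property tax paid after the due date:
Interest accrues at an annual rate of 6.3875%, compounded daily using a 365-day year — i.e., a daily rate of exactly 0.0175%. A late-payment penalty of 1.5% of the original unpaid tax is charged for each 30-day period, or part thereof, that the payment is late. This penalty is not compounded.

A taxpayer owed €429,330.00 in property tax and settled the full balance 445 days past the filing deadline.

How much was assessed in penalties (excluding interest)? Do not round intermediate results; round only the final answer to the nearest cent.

€96,599.25

Penalty periods: ⌈445/30⌉ = 15; penalty = 15 × 1.5% × €429,330.00 = €96,599.25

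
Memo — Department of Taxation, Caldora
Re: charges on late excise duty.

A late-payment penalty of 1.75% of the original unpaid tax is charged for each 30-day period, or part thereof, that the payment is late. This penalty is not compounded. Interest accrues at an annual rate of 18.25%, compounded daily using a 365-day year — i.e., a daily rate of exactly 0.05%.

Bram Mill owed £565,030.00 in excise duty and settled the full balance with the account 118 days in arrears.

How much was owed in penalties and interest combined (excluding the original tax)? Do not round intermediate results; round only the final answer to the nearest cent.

£73,883.10

Penalty periods: ⌈118/30⌉ = 4; penalty = 4 × 1.75% × £565,030.00 = £39,552.10
Interest: £565,030.00 × ((1 + 0.0005)^118 − 1) = £565,030.00 × 0.06075960… = £34,330.9966…
Penalties + interest = £39,552.1000 + £34,330.9966… = £73,883.10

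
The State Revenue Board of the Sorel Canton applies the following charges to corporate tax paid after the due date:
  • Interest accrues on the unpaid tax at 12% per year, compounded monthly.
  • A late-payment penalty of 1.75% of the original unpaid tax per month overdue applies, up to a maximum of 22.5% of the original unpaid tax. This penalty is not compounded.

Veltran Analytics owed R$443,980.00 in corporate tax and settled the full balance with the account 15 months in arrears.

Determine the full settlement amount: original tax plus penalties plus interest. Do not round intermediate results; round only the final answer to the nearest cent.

R$615,342.50

Penalty (uncapped): 15 × 1.75% × R$443,980.00 = R$116,544.75; cap = 22.5% × R$443,980.00 = R$99,895.50 → penalty = R$99,895.50
Interest (12%/yr ÷ 12 = 1%/month): R$443,980.00 × ((1 + 0.01)^15 − 1) = R$71,466.9968…
Total = R$443,980.00 + R$99,895.5000 + R$71,466.9968… = R$615,342.50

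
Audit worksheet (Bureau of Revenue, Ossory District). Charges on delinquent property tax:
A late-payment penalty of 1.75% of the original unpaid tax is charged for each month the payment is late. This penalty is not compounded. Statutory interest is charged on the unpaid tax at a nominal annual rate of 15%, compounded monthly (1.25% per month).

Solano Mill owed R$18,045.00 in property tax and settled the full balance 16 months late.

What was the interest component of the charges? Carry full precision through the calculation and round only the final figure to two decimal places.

R$3,967.91

Interest: R$18,045.00 × ((1 + 0.0125)^16 − 1) = R$18,045.00 × 0.2198895… = R$3,967.9069…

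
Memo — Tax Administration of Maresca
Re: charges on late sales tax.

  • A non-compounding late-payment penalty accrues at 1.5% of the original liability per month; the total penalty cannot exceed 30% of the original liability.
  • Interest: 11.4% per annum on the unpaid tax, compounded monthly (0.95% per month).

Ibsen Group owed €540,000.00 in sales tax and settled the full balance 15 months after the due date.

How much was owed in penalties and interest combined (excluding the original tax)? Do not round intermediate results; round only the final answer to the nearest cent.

Penalty: 15 × 1.5% × €540,000.00 = €121,500.00 (below the 30% cap of €162,000.00)
Interest: €540,000.00 × ((1 + 0.0095)^15 − 1) = €540,000.00 × 0.1523777… = €82,283.9633…
Penalties + interest = €121,500.0000 + €82,283.9633… = €203,783.96

€203,783.96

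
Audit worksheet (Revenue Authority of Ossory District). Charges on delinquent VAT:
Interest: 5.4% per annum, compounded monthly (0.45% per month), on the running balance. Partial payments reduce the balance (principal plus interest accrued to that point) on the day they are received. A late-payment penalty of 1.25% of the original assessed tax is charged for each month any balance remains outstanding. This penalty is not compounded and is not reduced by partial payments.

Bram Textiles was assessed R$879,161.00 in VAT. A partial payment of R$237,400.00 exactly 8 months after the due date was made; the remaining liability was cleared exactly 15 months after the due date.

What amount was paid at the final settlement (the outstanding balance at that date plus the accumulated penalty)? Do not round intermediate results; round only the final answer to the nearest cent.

R$860,273.50

Balance at month 8: R$879,161.0000 × (1 + 0.0045)^8 = R$911,313.7920…
After R$237,400.00 payment: R$911,313.7920… − R$237,400.00 = R$673,913.7920…
Balance at month 15: R$673,913.7920… × (1 + 0.0045)^7 = R$695,430.8173…
Penalty: 15 × 1.25% × R$879,161.00 = R$164,842.69…
Final settlement = outstanding balance + penalty = R$695,430.8173… + R$164,842.69… = R$860,273.50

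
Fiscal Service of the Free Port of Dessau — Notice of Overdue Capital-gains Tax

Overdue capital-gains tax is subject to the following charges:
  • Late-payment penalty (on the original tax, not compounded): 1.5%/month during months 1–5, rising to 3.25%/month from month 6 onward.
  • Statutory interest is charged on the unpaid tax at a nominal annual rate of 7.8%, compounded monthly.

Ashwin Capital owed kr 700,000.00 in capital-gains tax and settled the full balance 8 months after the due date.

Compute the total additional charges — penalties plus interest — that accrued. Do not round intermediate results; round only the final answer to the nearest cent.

Penalty, months 1–5: 5 × 1.5% × kr 700,000.00 = kr 52,500.00
Penalty, months 6–8: 3 × 3.25% × kr 700,000.00 = kr 68,250.00
Interest (7.8%/yr ÷ 12 = 0.65%/month): kr 700,000.00 × ((1 + 0.0065)^8 − 1) = kr 37,238.9532…
Penalties + interest = kr 120,750.0000 + kr 37,238.9532… = kr 157,988.95

kr 157,988.95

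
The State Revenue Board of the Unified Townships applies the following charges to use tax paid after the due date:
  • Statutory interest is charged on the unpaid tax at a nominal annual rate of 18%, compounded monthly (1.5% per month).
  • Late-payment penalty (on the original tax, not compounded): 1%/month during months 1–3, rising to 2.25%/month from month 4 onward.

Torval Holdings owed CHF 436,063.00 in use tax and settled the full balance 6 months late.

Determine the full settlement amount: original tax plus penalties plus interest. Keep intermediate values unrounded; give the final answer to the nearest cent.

CHF 519,326.29

Penalty, months 1–3: 3 × 1% × CHF 436,063.00 = CHF 13,081.89
Penalty, months 4–6: 3 × 2.25% × CHF 436,063.00 = CHF 29,434.25…
Interest: CHF 436,063.00 × ((1 + 0.015)^6 − 1) = CHF 436,063.00 × 0.0934433… = CHF 40,747.1500…
Total = CHF 436,063.00 + CHF 42,516.1425 + CHF 40,747.1500… = CHF 519,326.29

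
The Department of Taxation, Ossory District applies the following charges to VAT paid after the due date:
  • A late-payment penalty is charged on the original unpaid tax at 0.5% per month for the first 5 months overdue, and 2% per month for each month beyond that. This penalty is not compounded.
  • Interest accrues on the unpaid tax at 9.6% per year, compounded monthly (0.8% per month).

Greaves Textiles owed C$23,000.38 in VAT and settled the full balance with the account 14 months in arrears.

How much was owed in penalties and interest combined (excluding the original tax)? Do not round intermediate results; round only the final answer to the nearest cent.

C$7,429.46

Penalty, months 1–5: 5 × 0.5% × C$23,000.38 = C$575.01…
Penalty, months 6–14: 9 × 2% × C$23,000.38 = C$4,140.07…
Interest: C$23,000.38 × ((1 + 0.008)^14 − 1) = C$23,000.38 × 0.1180145… = C$2,714.3791…
Penalties + interest = C$4,715.0779 + C$2,714.3791… = C$7,429.46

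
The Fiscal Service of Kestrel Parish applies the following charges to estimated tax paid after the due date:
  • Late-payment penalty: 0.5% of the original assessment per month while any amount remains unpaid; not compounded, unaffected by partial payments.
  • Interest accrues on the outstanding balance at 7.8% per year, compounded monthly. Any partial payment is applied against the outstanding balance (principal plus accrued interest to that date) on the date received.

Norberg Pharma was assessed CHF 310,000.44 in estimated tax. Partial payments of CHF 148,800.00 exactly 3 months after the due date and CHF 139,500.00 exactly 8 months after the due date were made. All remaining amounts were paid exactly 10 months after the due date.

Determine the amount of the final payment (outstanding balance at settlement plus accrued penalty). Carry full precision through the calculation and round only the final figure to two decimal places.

CHF 49,226.96

Monthly rate = 7.8% ÷ 12 = 0.65%
Balance at month 3: CHF 310,000.4400 × (1 + 0.0065)^3 = CHF 316,084.8263…
After CHF 148,800.00 payment: CHF 316,084.8263… − CHF 148,800.00 = CHF 167,284.8263…
Balance at month 8: CHF 167,284.8263… × (1 + 0.0065)^5 = CHF 172,792.7219…
After CHF 139,500.00 payment: CHF 172,792.7219… − CHF 139,500.00 = CHF 33,292.7219…
Balance at month 10: CHF 33,292.7219… × (1 + 0.0065)^2 = CHF 33,726.9339…
Penalty: 10 × 0.5% × CHF 310,000.44 = CHF 15,500.02…
Final settlement = outstanding balance + penalty = CHF 33,726.9339… + CHF 15,500.02… = CHF 49,226.96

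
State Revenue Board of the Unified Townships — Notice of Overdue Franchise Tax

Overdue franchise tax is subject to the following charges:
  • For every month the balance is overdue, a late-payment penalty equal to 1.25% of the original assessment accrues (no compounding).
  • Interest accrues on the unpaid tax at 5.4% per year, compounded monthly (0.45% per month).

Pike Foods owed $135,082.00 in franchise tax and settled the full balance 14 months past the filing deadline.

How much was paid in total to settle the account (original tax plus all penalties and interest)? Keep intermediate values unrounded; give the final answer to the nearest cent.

Late-payment penalty: 14 × 1.25% × $135,082.00 = $23,639.35
Interest: $135,082.00 × ((1 + 0.0045)^14 − 1) = $135,082.00 × 0.0648763… = $8,763.6249…
Total = $135,082.00 + $23,639.3500 + $8,763.6249… = $167,484.97

$167,484.97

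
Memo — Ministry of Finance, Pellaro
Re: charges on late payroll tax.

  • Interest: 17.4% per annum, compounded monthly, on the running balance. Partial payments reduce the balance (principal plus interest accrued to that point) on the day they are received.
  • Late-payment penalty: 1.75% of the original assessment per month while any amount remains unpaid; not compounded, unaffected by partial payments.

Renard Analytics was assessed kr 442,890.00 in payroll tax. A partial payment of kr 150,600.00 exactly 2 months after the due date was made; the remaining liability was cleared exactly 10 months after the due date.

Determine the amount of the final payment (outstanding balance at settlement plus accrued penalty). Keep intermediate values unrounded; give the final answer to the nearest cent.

kr 419,988.94

Monthly rate = 17.4% ÷ 12 = 1.45%
Balance at month 2: kr 442,890.0000 × (1 + 0.0145)^2 = kr 455,826.9276…
After kr 150,600.00 payment: kr 455,826.9276… − kr 150,600.00 = kr 305,226.9276…
Balance at month 10: kr 305,226.9276… × (1 + 0.0145)^8 = kr 342,483.1869…
Penalty: 10 × 1.75% × kr 442,890.00 = kr 77,505.75
Final settlement = outstanding balance + penalty = kr 342,483.1869… + kr 77,505.75 = kr 419,988.94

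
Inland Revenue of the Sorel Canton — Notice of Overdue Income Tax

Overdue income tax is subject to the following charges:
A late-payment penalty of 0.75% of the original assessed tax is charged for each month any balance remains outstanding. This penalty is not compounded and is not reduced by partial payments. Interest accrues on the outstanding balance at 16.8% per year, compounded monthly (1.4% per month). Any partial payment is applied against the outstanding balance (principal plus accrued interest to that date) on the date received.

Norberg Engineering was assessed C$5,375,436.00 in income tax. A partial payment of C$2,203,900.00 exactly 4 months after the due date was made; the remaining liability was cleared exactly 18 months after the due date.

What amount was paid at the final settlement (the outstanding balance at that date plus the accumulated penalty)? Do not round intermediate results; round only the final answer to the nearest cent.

C$4,952,160.28

Balance at month 4: C$5,375,436.0000 × (1 + 0.014)^4 = C$5,682,841.1360…
After C$2,203,900.00 payment: C$5,682,841.1360… − C$2,203,900.00 = C$3,478,941.1360…
Balance at month 18: C$3,478,941.1360… × (1 + 0.014)^14 = C$4,226,476.4213…
Penalty: 18 × 0.75% × C$5,375,436.00 = C$725,683.86
Final settlement = outstanding balance + penalty = C$4,226,476.4213… + C$725,683.86 = C$4,952,160.28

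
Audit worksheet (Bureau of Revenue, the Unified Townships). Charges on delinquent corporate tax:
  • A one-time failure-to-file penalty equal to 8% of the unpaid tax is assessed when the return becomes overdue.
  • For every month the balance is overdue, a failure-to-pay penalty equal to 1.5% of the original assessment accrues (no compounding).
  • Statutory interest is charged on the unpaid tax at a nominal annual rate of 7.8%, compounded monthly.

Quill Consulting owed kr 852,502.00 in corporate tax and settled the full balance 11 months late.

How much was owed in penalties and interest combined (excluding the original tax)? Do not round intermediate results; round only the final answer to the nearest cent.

Failure-to-file penalty: 8% × kr 852,502.00 = kr 68,200.16
Failure-to-pay penalty = 1.5% × kr 852,502.00 × 11 mo = kr 140,662.83
Interest (7.8%/yr ÷ 12 = 0.65%/month): kr 852,502.00 × ((1 + 0.0065)^11 − 1) = kr 62,974.0308…
Penalties + interest = kr 208,862.9900 + kr 62,974.0308… = kr 271,837.02

kr 271,837.02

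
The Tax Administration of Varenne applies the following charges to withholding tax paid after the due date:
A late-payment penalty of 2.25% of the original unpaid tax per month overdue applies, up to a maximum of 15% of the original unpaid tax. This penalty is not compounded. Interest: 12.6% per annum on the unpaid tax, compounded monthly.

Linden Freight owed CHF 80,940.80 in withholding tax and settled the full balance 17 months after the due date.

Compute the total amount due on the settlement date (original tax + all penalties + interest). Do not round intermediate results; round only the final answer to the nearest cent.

CHF 108,809.60

Penalty (uncapped): 17 × 2.25% × CHF 80,940.80 = CHF 30,959.86…; cap = 15% × CHF 80,940.80 = CHF 12,141.12 → penalty = CHF 12,141.12
Interest (12.6%/yr ÷ 12 = 1.05%/month): CHF 80,940.80 × ((1 + 0.0105)^17 − 1) = CHF 15,727.6814…
Total = CHF 80,940.80 + CHF 12,141.1200 + CHF 15,727.6814… = CHF 108,809.60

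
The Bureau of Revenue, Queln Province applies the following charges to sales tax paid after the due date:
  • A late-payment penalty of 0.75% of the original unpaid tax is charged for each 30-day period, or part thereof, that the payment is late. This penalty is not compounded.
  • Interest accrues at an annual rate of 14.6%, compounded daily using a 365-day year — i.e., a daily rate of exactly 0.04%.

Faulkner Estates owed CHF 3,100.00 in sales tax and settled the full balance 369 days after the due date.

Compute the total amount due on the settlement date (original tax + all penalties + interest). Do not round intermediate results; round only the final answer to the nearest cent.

Penalty periods: ⌈369/30⌉ = 13; penalty = 13 × 0.75% × CHF 3,100.00 = CHF 302.25
Interest: CHF 3,100.00 × ((1 + 0.0004)^369 − 1) = CHF 3,100.00 × 0.15901498… = CHF 492.9464…
Total = CHF 3,100.00 + CHF 302.2500 + CHF 492.9464… = CHF 3,895.20

CHF 3,895.20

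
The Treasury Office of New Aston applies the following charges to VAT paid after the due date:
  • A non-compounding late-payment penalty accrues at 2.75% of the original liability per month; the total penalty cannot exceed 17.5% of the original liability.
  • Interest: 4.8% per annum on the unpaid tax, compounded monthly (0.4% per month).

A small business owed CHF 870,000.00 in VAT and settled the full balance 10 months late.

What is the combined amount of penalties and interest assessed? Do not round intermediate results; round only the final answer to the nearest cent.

CHF 187,683.13

Penalty (uncapped): 10 × 2.75% × CHF 870,000.00 = CHF 239,250.00; cap = 17.5% × CHF 870,000.00 = CHF 152,250.00 → penalty = CHF 152,250.00
Interest: CHF 870,000.00 × ((1 + 0.004)^10 − 1) = CHF 870,000.00 × 0.0407277… = CHF 35,433.1286…
Penalties + interest = CHF 152,250.0000 + CHF 35,433.1286… = CHF 187,683.13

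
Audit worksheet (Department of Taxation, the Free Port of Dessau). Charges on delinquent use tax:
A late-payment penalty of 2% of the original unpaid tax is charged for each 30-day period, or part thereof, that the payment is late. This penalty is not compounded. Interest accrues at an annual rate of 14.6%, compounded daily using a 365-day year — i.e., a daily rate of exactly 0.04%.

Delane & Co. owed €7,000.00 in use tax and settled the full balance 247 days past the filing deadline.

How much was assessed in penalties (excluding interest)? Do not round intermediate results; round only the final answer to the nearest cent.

€1,260.00

Penalty periods: ⌈247/30⌉ = 9; penalty = 9 × 2% × €7,000.00 = €1,260.00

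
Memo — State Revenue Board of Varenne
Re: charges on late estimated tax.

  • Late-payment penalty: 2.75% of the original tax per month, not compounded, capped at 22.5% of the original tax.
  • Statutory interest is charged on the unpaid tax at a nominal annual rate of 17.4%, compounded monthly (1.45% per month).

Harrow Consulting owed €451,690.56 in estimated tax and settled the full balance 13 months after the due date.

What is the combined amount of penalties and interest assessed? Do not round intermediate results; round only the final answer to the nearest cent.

Penalty (uncapped): 13 × 2.75% × €451,690.56 = €161,479.38…; cap = 22.5% × €451,690.56 = €101,630.38… → penalty = €101,630.38…
Interest: €451,690.56 × ((1 + 0.0145)^13 − 1) = €451,690.56 × 0.2058039… = €92,959.6583…
Penalties + interest = €101,630.3760 + €92,959.6583… = €194,590.03

€194,590.03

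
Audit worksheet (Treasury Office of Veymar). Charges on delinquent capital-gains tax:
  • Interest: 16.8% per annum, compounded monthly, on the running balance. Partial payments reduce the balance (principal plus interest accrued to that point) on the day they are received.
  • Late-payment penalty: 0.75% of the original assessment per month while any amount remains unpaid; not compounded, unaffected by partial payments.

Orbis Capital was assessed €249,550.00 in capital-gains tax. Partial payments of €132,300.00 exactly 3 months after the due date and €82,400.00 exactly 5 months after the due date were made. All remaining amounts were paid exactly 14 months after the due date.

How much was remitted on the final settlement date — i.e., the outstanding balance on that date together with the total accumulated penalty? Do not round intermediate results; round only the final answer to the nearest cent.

€81,829.43

Monthly rate = 16.8% ÷ 12 = 1.4%
Balance at month 3: €249,550.0000 × (1 + 0.014)^3 = €260,178.5202…
After €132,300.00 payment: €260,178.5202… − €132,300.00 = €127,878.5202…
Balance at month 5: €127,878.5202… × (1 + 0.014)^2 = €131,484.1829…
After €82,400.00 payment: €131,484.1829… − €82,400.00 = €49,084.1829…
Balance at month 14: €49,084.1829… × (1 + 0.014)^9 = €55,626.6826…
Penalty: 14 × 0.75% × €249,550.00 = €26,202.75
Final settlement = outstanding balance + penalty = €55,626.6826… + €26,202.75 = €81,829.43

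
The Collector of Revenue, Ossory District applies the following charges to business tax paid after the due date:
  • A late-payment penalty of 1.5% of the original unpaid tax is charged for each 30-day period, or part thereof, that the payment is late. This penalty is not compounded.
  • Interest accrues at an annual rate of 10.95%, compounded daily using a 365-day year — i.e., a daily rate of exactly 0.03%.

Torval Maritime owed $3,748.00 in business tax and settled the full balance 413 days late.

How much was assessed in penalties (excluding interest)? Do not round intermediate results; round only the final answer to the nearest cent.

$787.08

Penalty periods: ⌈413/30⌉ = 14; penalty = 14 × 1.5% × $3,748.00 = $787.08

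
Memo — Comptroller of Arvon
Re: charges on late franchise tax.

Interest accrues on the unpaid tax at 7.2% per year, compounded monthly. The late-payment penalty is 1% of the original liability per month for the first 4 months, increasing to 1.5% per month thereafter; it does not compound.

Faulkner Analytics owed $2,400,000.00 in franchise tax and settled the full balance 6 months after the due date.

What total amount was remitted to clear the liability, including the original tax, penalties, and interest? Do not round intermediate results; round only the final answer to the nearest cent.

$2,655,706.41

Penalty, months 1–4: 4 × 1% × $2,400,000.00 = $96,000.00
Penalty, months 5–6: 2 × 1.5% × $2,400,000.00 = $72,000.00
Interest (7.2%/yr ÷ 12 = 0.6%/month): $2,400,000.00 × ((1 + 0.006)^6 − 1) = $87,706.4148…
Total = $2,400,000.00 + $168,000.0000 + $87,706.4148… = $2,655,706.41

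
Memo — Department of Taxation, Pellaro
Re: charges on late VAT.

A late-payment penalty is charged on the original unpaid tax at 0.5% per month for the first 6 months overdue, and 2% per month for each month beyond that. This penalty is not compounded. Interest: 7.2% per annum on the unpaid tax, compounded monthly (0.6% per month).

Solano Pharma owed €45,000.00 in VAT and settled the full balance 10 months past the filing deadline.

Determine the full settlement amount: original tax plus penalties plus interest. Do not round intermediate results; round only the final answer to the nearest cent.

€52,724.08

Penalty, months 1–6: 6 × 0.5% × €45,000.00 = €1,350.00
Penalty, months 7–10: 4 × 2% × €45,000.00 = €3,600.00
Interest: €45,000.00 × ((1 + 0.006)^10 − 1) = €45,000.00 × 0.0616462… = €2,774.0787…
Total = €45,000.00 + €4,950.0000 + €2,774.0787… = €52,724.08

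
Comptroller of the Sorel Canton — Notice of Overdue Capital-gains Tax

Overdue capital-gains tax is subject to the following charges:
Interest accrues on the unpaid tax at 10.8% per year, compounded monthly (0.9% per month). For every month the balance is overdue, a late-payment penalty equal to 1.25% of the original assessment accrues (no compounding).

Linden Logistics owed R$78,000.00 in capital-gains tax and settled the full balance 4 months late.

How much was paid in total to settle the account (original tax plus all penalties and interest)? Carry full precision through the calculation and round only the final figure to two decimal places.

R$84,746.14

Late-payment penalty = 1.25% × R$78,000.00 × 4 mo = R$3,900.00
Interest: R$78,000.00 × ((1 + 0.009)^4 − 1) = R$78,000.00 × 0.0364889… = R$2,846.1360…
Total = R$78,000.00 + R$3,900.0000 + R$2,846.1360… = R$84,746.14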